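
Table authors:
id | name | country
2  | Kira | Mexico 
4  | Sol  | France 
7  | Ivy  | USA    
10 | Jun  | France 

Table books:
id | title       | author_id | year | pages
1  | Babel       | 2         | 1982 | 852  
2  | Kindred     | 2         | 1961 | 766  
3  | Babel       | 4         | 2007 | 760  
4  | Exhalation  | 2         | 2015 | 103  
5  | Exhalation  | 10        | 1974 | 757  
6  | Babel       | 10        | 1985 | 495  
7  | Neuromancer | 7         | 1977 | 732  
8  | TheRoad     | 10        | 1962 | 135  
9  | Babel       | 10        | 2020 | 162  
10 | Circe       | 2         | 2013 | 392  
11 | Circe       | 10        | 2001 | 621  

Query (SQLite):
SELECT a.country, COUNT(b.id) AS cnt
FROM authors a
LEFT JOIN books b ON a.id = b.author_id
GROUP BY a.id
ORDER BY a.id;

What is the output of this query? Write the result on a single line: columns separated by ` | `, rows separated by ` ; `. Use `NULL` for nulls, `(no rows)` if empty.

LEFT JOIN keeps every authors row; unmatched ones get NULL for books columns.
Group by authors.id and compute COUNT(b.id). COUNT(col) of an all-NULL group is 0.
  2: ids {1, 2, 4, 10} → COUNT(b.id)=4
  4: ids {3} → COUNT(b.id)=1
  7: ids {7} → COUNT(b.id)=1
  10: ids {5, 6, 8, 9, 11} → COUNT(b.id)=5

Mexico | 4 ; France | 1 ; USA | 1 ; France | 5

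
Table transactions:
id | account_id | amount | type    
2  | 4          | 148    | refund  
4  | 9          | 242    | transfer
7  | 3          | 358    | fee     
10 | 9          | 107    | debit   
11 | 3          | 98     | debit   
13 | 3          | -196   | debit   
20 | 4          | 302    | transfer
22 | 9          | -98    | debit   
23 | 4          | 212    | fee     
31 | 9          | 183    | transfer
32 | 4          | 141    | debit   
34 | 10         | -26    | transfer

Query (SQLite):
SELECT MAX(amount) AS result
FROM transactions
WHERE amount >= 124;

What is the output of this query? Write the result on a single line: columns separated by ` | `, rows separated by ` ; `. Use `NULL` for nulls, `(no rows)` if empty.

358

Rows where amount >= 124 → amount values: [148, 242, 358, 302, 212, 183, 141].
MAX of non-NULL values = 358.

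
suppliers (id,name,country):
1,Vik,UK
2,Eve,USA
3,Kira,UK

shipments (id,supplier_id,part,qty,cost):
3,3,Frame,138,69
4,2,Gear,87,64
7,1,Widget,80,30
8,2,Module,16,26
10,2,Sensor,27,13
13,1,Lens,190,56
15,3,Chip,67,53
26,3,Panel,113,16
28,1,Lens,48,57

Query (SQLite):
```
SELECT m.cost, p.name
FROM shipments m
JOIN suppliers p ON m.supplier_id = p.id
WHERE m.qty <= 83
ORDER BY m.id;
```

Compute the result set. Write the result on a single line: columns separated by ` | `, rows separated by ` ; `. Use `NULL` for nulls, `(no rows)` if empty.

30 | Vik ; 26 | Eve ; 13 | Eve ; 53 | Kira ; 57 | Vik

Each shipments row matches the suppliers row where supplier_id = suppliers.id.
Then keep rows with m.qty <= 83.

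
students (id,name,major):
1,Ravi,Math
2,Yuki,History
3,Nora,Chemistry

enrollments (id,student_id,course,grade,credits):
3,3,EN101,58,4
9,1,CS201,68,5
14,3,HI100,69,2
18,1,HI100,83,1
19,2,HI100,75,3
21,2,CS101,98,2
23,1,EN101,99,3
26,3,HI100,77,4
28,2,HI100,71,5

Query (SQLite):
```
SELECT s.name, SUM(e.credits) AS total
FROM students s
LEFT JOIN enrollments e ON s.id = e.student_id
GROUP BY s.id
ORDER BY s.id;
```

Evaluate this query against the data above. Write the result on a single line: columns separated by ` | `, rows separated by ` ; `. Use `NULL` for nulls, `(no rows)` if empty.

Ravi | 9 ; Yuki | 10 ; Nora | 10

LEFT JOIN keeps every students row; unmatched ones get NULL for enrollments columns.
Group by students.id and compute SUM(e.credits). SUM over an all-NULL group is NULL.
  1: ids {9, 18, 23} → SUM(e.credits)=9
  2: ids {19, 21, 28} → SUM(e.credits)=10
  3: ids {3, 14, 26} → SUM(e.credits)=10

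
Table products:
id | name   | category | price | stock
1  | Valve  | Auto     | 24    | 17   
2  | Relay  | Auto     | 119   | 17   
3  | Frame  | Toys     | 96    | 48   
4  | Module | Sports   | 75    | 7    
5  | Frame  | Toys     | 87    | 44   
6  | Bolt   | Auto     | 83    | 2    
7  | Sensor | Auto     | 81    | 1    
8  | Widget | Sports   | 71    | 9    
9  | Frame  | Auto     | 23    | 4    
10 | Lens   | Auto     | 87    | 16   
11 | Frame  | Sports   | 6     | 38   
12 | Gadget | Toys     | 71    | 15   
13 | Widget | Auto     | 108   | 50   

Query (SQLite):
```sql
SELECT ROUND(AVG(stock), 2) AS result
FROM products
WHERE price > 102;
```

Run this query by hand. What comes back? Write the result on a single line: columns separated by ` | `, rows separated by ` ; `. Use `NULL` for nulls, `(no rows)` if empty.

33.5

Rows where price > 102 → stock values: [17, 50].
AVG = 67 / 2 (rounded to 2 dp).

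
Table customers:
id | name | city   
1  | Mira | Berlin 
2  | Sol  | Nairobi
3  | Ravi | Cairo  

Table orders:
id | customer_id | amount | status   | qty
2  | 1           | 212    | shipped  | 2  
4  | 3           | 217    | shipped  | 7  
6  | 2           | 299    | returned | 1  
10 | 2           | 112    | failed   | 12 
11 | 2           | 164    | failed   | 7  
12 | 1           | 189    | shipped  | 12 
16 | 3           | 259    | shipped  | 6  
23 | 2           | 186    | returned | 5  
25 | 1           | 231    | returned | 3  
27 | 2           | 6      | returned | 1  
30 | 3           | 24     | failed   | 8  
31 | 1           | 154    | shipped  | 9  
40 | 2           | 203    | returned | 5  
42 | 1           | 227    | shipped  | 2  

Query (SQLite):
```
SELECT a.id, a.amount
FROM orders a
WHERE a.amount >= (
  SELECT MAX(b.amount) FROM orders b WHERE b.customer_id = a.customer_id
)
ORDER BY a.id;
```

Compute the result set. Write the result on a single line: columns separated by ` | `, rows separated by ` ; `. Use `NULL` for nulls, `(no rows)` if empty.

6 | 299 ; 16 | 259 ; 25 | 231

For each orders row a, compute MAX(amount) over rows sharing a.customer_id.
Keep row a if a.amount >= that per-group MAX.
  customer_id=1: MAX(amount) = 231
  customer_id=2: MAX(amount) = 299
  customer_id=3: MAX(amount) = 259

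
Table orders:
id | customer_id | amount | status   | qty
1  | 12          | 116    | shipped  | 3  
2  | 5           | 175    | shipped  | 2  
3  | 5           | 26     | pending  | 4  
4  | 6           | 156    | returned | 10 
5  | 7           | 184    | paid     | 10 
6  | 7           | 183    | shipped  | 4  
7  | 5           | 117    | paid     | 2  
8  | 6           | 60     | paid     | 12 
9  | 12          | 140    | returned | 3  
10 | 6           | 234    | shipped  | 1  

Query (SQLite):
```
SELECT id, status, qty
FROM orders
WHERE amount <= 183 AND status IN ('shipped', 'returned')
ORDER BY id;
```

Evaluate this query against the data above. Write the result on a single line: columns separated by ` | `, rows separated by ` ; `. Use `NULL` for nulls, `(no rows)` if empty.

1 | shipped | 3 ; 2 | shipped | 2 ; 4 | returned | 10 ; 6 | shipped | 4 ; 9 | returned | 3

amount <= 183: ids {1, 2, 3, 4, 6, 7, 8, 9}
status IN ('shipped', 'returned'): ids {1, 2, 4, 6, 9, 10}
Combine with AND.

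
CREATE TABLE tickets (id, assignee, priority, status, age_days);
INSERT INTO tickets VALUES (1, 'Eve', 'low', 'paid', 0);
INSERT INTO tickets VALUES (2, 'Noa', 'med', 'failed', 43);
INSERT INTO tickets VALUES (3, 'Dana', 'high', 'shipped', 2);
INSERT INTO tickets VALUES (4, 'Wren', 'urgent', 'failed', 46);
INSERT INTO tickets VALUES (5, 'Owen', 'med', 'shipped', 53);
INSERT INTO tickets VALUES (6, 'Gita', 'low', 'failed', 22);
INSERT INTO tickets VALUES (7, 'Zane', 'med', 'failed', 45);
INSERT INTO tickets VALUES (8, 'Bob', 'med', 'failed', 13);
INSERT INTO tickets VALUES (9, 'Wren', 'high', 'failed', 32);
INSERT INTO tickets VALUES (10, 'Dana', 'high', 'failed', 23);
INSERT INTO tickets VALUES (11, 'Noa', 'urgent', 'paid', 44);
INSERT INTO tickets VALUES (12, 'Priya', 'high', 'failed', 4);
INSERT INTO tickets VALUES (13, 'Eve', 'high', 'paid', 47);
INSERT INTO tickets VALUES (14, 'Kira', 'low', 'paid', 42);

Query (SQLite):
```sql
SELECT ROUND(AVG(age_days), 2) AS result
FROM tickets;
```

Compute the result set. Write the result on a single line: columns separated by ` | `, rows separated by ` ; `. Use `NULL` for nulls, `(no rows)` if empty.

29.71

All age_days values: [0, 43, 2, 46, 53, 22, 45, 13, 32, 23, 44, 4, 47, 42].
AVG = 416 / 14 (rounded to 2 dp).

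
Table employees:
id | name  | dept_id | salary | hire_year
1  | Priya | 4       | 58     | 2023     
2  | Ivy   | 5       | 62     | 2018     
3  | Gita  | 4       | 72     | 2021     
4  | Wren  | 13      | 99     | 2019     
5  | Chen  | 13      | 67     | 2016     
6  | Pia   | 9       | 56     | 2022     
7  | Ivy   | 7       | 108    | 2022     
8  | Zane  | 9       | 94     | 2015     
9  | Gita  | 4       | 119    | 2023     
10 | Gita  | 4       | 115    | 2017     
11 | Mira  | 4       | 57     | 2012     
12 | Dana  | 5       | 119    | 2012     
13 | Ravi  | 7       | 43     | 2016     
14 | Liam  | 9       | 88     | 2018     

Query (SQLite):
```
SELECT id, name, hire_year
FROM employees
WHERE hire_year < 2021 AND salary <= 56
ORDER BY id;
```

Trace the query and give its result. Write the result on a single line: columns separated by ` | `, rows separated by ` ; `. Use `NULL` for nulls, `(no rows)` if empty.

13 | Ravi | 2016

hire_year < 2021: ids {2, 4, 5, 8, 10, 11, 12, 13, 14}
salary <= 56: ids {6, 13}
Combine with AND.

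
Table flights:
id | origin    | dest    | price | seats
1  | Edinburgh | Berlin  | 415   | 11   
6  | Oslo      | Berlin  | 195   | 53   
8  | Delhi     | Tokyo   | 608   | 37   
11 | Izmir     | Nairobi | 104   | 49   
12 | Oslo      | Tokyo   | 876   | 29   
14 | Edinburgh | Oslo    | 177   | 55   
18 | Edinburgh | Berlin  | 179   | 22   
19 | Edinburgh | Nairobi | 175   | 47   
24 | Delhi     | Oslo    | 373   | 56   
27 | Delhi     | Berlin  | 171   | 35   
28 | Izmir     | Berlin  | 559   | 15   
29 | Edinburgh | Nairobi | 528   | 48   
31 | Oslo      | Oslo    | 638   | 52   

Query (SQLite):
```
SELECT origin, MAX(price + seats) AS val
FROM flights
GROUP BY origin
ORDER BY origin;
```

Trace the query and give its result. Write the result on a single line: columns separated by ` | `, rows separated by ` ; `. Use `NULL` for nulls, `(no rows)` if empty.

Delhi | 645 ; Edinburgh | 576 ; Izmir | 574 ; Oslo | 905

For each row compute price + seats.
Group by origin; take MAX of the expression per group.
  Delhi: ids {8, 24, 27} → MAX(price + seats)=645
  Edinburgh: ids {1, 14, 18, 19, 29} → MAX(price + seats)=576
  Izmir: ids {11, 28} → MAX(price + seats)=574
  Oslo: ids {6, 12, 31} → MAX(price + seats)=905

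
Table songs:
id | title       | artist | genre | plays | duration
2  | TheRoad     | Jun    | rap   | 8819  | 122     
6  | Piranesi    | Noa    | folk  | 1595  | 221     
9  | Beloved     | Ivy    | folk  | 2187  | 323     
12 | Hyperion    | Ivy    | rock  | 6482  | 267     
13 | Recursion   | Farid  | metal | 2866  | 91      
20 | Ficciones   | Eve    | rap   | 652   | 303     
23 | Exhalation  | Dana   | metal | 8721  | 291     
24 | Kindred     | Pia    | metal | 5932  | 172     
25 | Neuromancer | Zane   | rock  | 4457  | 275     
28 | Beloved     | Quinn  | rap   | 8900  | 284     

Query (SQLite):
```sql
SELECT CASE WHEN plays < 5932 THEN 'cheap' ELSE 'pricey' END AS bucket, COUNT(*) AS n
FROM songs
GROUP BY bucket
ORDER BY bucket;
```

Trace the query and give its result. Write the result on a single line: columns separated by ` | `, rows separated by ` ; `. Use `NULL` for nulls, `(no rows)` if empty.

Bucket rows by plays < 5932 → 'cheap' else 'pricey'; count each bucket.

cheap | 5 ; pricey | 5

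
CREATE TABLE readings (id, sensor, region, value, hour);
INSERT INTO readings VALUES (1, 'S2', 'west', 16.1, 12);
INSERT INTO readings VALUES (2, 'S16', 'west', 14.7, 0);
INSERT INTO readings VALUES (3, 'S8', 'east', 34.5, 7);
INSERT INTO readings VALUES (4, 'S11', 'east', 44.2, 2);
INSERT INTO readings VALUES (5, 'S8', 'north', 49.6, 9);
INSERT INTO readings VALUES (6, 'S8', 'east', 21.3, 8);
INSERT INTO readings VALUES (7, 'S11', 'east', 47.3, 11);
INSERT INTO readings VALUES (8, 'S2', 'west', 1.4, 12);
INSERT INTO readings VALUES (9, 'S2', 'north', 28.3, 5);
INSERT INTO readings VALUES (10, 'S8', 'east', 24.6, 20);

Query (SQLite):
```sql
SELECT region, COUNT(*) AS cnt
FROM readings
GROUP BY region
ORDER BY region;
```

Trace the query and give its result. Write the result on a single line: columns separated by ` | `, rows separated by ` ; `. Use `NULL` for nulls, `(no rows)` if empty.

Partition readings by region; compute COUNT(*) within each group.
  east: ids {3, 4, 6, 7, 10} → COUNT(*)=5
  north: ids {5, 9} → COUNT(*)=2
  west: ids {1, 2, 8} → COUNT(*)=3

east | 5 ; north | 2 ; west | 3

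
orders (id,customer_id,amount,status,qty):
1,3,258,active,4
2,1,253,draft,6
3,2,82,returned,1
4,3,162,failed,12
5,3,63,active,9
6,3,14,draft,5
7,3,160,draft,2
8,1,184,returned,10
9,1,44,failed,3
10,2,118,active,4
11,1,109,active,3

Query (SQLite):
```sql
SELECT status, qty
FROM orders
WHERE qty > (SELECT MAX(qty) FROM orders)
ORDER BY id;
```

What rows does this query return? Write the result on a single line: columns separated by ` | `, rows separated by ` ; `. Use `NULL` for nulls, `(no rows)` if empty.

(no rows)

Scalar subquery: MAX(qty) over all orders rows = 12.
Keep rows where qty > that value.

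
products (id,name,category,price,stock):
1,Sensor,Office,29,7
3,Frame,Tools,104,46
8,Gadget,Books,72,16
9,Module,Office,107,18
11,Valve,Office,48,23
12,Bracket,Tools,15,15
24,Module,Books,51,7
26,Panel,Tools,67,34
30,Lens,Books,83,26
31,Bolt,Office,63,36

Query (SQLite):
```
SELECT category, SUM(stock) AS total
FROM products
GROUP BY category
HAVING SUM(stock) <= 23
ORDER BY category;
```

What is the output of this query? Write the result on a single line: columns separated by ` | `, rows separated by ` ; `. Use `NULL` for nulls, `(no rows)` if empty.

(no rows)

Partition products by category; compute SUM(stock) within each group.
HAVING: keep groups where SUM(stock) <= 23.
  Books: ids {8, 24, 30} → SUM(stock)=49
  Office: ids {1, 9, 11, 31} → SUM(stock)=84
  Tools: ids {3, 12, 26} → SUM(stock)=95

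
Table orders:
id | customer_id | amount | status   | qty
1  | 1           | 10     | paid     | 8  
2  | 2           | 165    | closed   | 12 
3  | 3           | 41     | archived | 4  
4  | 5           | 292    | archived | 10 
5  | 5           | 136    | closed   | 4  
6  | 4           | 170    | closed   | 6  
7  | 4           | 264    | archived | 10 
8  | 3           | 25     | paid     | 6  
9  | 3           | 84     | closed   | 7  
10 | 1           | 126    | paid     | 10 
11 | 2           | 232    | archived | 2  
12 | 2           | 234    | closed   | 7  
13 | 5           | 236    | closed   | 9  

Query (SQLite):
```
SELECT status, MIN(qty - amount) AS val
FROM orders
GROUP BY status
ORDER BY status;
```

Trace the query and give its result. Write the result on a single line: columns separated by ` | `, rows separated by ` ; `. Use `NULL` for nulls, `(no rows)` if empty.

For each row compute qty - amount.
Group by status; take MIN of the expression per group.
  archived: ids {3, 4, 7, 11} → MIN(qty - amount)=-282
  closed: ids {2, 5, 6, 9, 12, 13} → MIN(qty - amount)=-227
  paid: ids {1, 8, 10} → MIN(qty - amount)=-116

archived | -282 ; closed | -227 ; paid | -116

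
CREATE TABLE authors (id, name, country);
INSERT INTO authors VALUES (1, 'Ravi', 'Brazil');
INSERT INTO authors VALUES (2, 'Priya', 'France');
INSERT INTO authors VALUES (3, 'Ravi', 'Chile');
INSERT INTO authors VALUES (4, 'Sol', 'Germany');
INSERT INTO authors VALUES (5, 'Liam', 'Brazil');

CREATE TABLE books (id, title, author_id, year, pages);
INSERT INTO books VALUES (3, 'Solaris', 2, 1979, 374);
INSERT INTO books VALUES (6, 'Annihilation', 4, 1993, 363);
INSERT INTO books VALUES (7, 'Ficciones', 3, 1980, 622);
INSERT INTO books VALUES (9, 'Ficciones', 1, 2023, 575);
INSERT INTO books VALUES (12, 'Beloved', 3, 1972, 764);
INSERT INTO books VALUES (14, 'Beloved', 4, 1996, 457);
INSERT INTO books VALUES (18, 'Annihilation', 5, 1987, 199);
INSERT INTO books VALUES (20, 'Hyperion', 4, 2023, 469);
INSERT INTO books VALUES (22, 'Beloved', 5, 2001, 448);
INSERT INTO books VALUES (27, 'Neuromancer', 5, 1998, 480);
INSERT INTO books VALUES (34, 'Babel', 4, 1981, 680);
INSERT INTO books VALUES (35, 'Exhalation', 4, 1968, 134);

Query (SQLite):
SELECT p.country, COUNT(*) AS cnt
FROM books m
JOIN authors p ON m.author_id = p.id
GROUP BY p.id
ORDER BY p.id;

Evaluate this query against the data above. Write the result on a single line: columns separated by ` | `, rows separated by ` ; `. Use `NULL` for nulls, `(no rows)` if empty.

Join each books row to its authors via author_id.
Group joined rows by authors.id; compute COUNT(*) per group.
  1: ids {9} → COUNT(*)=1
  2: ids {3} → COUNT(*)=1
  3: ids {7, 12} → COUNT(*)=2
  4: ids {6, 14, 20, 34, 35} → COUNT(*)=5
  5: ids {18, 22, 27} → COUNT(*)=3

Brazil | 1 ; France | 1 ; Chile | 2 ; Germany | 5 ; Brazil | 3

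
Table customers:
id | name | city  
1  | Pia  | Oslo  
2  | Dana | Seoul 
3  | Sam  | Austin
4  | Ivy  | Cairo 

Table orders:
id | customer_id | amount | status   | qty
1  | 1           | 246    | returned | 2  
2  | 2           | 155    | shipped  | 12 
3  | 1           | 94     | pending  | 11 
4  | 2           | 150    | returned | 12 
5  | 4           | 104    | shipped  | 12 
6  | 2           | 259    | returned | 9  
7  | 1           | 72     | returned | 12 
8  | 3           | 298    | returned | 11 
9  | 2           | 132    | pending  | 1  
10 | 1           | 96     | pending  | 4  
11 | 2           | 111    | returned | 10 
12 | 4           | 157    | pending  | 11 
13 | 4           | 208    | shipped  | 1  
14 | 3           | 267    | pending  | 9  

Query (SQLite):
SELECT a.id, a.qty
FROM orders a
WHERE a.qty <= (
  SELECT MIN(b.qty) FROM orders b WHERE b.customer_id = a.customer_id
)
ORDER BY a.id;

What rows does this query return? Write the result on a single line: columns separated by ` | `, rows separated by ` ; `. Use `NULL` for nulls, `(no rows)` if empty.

1 | 2 ; 9 | 1 ; 13 | 1 ; 14 | 9

For each orders row a, compute MIN(qty) over rows sharing a.customer_id.
Keep row a if a.qty <= that per-group MIN.
  customer_id=1: MIN(qty) = 2
  customer_id=2: MIN(qty) = 1
  customer_id=3: MIN(qty) = 9
  customer_id=4: MIN(qty) = 1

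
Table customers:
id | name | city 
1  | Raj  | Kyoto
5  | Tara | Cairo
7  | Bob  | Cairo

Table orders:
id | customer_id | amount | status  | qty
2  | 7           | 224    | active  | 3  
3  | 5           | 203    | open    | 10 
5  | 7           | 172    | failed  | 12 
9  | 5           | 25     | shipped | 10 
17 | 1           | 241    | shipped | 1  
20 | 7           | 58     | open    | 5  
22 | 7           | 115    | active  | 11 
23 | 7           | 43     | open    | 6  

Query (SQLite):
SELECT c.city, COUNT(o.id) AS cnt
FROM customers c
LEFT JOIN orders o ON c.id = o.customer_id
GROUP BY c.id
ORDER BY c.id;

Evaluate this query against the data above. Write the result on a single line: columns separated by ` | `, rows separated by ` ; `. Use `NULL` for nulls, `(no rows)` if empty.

Kyoto | 1 ; Cairo | 2 ; Cairo | 5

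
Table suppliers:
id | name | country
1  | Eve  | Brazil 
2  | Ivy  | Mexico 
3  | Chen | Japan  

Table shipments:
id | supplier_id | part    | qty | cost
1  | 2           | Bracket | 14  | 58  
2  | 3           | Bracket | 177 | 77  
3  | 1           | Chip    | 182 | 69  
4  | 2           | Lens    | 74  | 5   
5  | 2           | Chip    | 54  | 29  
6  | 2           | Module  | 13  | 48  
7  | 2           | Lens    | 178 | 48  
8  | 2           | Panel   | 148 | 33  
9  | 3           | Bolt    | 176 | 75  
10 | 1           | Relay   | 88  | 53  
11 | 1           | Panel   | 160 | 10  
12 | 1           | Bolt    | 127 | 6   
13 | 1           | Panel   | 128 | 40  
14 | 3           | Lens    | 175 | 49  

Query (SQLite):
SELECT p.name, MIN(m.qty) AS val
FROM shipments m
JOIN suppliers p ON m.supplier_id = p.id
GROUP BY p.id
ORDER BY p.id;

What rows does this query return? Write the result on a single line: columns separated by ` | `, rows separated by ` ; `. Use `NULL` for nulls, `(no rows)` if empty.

Eve | 88 ; Ivy | 13 ; Chen | 175

Join each shipments row to its suppliers via supplier_id.
Group joined rows by suppliers.id; compute MIN(m.qty) per group.
  1: ids {3, 10, 11, 12, 13} → MIN(m.qty)=88
  2: ids {1, 4, 5, 6, 7, 8} → MIN(m.qty)=13
  3: ids {2, 9, 14} → MIN(m.qty)=175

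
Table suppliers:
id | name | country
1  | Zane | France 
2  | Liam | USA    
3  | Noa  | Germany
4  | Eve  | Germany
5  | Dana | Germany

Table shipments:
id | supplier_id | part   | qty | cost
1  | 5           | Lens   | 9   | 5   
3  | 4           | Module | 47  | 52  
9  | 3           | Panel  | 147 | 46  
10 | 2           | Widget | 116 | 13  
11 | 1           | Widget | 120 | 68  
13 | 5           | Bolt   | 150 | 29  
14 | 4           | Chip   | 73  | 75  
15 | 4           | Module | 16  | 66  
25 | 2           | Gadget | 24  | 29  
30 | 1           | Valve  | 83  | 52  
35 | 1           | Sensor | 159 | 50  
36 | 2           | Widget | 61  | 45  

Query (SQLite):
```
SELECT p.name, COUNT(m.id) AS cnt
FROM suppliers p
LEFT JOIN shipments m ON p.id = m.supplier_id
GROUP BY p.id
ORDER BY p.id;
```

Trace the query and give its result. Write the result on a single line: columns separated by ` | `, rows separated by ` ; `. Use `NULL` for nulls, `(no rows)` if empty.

Zane | 3 ; Liam | 3 ; Noa | 1 ; Eve | 3 ; Dana | 2

LEFT JOIN keeps every suppliers row; unmatched ones get NULL for shipments columns.
Group by suppliers.id and compute COUNT(m.id). COUNT(col) of an all-NULL group is 0.
  1: ids {11, 30, 35} → COUNT(m.id)=3
  2: ids {10, 25, 36} → COUNT(m.id)=3
  3: ids {9} → COUNT(m.id)=1
  4: ids {3, 14, 15} → COUNT(m.id)=3
  5: ids {1, 13} → COUNT(m.id)=2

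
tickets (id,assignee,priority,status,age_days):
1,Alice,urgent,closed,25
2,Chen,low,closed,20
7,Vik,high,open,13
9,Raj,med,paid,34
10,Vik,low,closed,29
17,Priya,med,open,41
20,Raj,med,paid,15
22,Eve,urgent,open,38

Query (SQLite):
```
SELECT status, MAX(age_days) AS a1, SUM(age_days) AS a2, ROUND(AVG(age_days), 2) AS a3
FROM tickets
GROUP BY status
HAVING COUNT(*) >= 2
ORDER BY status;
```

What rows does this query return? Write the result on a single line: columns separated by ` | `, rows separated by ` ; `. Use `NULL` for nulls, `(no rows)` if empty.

Group tickets by status.
Per group compute: MAX(age_days), SUM(age_days), ROUND(AVG(age_days), 2).
HAVING: drop groups with fewer than 2 rows.
  closed: ids {1, 2, 10} → MAX(age_days)=29, SUM(age_days)=74, ROUND(AVG(age_days), 2)=24.67
  open: ids {7, 17, 22} → MAX(age_days)=41, SUM(age_days)=92, ROUND(AVG(age_days), 2)=30.67
  paid: ids {9, 20} → MAX(age_days)=34, SUM(age_days)=49, ROUND(AVG(age_days), 2)=24.5

closed | 29 | 74 | 24.67 ; open | 41 | 92 | 30.67 ; paid | 34 | 49 | 24.5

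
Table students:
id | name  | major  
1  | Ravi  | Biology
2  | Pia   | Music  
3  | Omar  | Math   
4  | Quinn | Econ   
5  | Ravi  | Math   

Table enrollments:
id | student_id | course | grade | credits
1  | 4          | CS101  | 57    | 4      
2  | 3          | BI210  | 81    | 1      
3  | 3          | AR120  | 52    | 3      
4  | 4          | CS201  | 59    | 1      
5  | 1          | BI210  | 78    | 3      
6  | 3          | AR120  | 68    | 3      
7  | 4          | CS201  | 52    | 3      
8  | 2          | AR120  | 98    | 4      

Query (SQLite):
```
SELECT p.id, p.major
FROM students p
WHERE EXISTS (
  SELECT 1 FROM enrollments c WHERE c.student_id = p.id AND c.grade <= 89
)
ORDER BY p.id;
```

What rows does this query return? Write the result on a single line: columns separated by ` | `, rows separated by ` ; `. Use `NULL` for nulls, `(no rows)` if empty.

1 | Biology ; 3 | Math ; 4 | Econ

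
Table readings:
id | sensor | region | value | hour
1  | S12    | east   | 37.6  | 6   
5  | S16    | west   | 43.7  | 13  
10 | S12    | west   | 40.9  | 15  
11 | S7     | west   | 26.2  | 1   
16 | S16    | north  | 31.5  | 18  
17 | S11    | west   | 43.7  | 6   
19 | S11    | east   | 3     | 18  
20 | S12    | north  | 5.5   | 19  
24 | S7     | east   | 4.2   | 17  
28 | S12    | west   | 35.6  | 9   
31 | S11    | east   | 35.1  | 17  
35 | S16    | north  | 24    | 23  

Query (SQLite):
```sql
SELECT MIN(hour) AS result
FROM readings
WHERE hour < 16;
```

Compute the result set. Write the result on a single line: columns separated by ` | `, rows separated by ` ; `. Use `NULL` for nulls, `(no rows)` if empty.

1

Rows where hour < 16 → hour values: [6, 13, 15, 1, 6, 9].
MIN of non-NULL values = 1.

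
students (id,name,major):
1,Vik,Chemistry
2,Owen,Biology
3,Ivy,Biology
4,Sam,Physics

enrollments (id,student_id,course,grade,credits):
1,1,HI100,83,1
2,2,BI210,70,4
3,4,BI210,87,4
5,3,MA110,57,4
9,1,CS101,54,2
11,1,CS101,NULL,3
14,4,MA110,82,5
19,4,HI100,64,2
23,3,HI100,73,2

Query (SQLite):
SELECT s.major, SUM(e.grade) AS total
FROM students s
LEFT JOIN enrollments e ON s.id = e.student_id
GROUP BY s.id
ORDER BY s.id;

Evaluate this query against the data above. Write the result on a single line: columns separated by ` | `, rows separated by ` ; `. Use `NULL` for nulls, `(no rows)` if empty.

LEFT JOIN keeps every students row; unmatched ones get NULL for enrollments columns.
Group by students.id and compute SUM(e.grade). SUM over an all-NULL group is NULL.
  1: ids {1, 9, 11} → SUM(e.grade)=137
  2: ids {2} → SUM(e.grade)=70
  3: ids {5, 23} → SUM(e.grade)=130
  4: ids {3, 14, 19} → SUM(e.grade)=233

Chemistry | 137 ; Biology | 70 ; Biology | 130 ; Physics | 233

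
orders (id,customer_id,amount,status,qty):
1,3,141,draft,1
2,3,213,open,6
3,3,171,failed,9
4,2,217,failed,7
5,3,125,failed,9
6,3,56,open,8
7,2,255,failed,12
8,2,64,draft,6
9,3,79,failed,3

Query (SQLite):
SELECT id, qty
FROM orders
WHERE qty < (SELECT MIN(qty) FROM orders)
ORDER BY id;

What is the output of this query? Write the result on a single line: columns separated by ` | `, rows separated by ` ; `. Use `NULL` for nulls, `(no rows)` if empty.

(no rows)

Scalar subquery: MIN(qty) over all orders rows = 1.
Keep rows where qty < that value.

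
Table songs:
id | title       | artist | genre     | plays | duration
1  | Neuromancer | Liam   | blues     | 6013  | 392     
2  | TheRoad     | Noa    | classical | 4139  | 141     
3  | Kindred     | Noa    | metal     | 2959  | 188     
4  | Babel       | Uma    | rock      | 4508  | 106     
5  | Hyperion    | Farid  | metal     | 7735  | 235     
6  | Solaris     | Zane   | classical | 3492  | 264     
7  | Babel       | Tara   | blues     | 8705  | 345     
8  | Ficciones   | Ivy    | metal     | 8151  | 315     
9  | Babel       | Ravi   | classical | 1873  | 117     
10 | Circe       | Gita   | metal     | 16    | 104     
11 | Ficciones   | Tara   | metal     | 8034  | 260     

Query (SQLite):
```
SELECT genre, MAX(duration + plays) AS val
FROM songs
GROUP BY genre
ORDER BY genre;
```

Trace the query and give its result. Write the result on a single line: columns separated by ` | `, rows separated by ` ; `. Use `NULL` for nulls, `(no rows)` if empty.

For each row compute duration + plays.
Group by genre; take MAX of the expression per group.
  blues: ids {1, 7} → MAX(duration + plays)=9050
  classical: ids {2, 6, 9} → MAX(duration + plays)=4280
  metal: ids {3, 5, 8, 10, 11} → MAX(duration + plays)=8466
  rock: ids {4} → MAX(duration + plays)=4614

blues | 9050 ; classical | 4280 ; metal | 8466 ; rock | 4614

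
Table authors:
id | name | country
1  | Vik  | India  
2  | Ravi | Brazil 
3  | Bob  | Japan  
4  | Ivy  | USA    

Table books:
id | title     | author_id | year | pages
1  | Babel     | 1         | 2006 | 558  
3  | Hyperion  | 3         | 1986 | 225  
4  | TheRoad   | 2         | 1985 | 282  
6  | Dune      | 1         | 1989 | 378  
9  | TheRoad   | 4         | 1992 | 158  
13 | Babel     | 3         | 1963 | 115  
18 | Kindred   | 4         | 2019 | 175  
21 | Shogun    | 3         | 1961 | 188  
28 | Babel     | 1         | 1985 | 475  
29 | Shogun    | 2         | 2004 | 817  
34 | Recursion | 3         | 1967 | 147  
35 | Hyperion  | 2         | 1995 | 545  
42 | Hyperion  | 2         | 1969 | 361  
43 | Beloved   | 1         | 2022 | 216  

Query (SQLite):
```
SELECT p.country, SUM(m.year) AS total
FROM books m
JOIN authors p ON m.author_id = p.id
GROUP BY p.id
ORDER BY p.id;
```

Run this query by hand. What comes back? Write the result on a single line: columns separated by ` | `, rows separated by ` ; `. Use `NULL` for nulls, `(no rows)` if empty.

India | 8002 ; Brazil | 7953 ; Japan | 7877 ; USA | 4011

Join each books row to its authors via author_id.
Group joined rows by authors.id; compute SUM(m.year) per group.
  1: ids {1, 6, 28, 43} → SUM(m.year)=8002
  2: ids {4, 29, 35, 42} → SUM(m.year)=7953
  3: ids {3, 13, 21, 34} → SUM(m.year)=7877
  4: ids {9, 18} → SUM(m.year)=4011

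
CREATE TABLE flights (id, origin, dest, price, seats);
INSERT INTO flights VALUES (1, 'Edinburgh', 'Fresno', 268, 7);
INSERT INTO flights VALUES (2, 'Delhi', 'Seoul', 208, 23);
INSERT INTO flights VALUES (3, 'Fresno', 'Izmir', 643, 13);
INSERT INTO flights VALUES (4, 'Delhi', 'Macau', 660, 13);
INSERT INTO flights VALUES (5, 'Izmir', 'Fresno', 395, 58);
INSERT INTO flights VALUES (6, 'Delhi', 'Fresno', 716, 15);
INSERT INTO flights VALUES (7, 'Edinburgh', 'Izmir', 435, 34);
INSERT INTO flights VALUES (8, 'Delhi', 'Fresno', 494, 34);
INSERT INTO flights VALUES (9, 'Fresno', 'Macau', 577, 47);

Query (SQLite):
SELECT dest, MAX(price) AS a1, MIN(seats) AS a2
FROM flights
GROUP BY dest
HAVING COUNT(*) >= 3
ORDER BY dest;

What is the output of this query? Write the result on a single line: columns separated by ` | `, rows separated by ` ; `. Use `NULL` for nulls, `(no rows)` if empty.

Group flights by dest.
Per group compute: MAX(price), MIN(seats).
HAVING: drop groups with fewer than 3 rows.
  Fresno: ids {1, 5, 6, 8} → MAX(price)=716, MIN(seats)=7
  Izmir: ids {3, 7} → MAX(price)=643, MIN(seats)=13
  Macau: ids {4, 9} → MAX(price)=660, MIN(seats)=13
  Seoul: ids {2} → MAX(price)=208, MIN(seats)=23

Fresno | 716 | 7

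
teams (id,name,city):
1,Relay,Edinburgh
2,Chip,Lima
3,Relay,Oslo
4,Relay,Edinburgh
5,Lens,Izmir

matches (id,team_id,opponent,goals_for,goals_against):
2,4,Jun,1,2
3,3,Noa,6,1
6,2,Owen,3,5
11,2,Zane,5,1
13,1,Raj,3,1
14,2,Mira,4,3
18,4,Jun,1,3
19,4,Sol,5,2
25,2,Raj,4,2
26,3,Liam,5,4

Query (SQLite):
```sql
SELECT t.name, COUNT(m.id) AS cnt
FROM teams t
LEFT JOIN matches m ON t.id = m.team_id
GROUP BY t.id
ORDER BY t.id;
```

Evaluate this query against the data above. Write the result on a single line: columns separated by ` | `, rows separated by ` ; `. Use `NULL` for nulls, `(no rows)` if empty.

LEFT JOIN keeps every teams row; unmatched ones get NULL for matches columns.
Group by teams.id and compute COUNT(m.id). COUNT(col) of an all-NULL group is 0.
  1: ids {13} → COUNT(m.id)=1
  2: ids {6, 11, 14, 25} → COUNT(m.id)=4
  3: ids {3, 26} → COUNT(m.id)=2
  4: ids {2, 18, 19} → COUNT(m.id)=3
  5: ids {—} → COUNT(m.id)=0

Relay | 1 ; Chip | 4 ; Relay | 2 ; Relay | 3 ; Lens | 0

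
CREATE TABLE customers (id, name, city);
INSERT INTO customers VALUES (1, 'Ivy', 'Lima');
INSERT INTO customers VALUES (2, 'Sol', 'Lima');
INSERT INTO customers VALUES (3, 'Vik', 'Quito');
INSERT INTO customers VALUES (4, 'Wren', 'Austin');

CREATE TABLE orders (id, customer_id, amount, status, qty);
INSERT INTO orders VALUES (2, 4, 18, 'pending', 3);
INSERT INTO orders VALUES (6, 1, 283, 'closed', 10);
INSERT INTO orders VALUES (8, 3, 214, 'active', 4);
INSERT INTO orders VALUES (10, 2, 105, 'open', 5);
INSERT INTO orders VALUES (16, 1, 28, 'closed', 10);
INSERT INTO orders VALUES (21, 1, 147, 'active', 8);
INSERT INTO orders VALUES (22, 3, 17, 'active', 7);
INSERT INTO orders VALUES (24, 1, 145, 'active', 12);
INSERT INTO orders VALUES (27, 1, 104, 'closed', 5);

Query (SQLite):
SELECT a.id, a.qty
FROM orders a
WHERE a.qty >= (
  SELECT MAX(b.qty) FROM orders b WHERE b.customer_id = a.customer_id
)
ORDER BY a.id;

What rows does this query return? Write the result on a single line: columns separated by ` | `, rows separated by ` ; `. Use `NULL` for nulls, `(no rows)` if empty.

2 | 3 ; 10 | 5 ; 22 | 7 ; 24 | 12

For each orders row a, compute MAX(qty) over rows sharing a.customer_id.
Keep row a if a.qty >= that per-group MAX.
  customer_id=1: MAX(qty) = 12
  customer_id=2: MAX(qty) = 5
  customer_id=3: MAX(qty) = 7
  customer_id=4: MAX(qty) = 3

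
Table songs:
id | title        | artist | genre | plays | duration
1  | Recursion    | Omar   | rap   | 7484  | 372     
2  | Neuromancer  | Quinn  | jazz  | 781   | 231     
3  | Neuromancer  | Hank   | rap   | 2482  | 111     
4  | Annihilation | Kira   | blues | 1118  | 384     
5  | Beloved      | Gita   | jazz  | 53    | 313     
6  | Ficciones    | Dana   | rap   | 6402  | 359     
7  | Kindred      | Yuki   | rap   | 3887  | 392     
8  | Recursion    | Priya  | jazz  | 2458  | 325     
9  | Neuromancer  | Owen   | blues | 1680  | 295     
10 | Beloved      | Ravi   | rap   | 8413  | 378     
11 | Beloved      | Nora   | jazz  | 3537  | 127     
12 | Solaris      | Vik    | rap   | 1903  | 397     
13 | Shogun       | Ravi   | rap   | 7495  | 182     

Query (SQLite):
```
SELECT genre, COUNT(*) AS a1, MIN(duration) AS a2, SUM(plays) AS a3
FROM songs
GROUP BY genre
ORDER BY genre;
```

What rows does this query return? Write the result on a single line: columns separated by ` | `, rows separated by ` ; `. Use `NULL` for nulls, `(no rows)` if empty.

Group songs by genre.
Per group compute: COUNT(*), MIN(duration), SUM(plays).
  blues: ids {4, 9} → COUNT(*)=2, MIN(duration)=295, SUM(plays)=2798
  jazz: ids {2, 5, 8, 11} → COUNT(*)=4, MIN(duration)=127, SUM(plays)=6829
  rap: ids {1, 3, 6, 7, 10, 12, 13} → COUNT(*)=7, MIN(duration)=111, SUM(plays)=38066

blues | 2 | 295 | 2798 ; jazz | 4 | 127 | 6829 ; rap | 7 | 111 | 38066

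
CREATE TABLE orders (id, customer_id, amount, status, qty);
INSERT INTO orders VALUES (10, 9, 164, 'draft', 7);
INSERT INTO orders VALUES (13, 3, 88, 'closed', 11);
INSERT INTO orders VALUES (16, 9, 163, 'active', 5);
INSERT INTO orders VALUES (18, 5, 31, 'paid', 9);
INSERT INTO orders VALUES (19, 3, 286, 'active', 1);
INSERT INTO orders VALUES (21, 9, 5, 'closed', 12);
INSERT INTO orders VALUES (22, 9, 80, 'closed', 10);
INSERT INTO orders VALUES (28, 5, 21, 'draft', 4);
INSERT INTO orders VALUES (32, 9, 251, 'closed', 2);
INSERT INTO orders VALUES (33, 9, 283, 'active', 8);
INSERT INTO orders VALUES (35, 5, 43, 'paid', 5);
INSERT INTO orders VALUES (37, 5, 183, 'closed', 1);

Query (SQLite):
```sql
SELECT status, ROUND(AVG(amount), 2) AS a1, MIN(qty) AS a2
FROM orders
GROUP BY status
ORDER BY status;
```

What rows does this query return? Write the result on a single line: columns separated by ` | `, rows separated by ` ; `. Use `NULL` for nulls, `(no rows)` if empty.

Group orders by status.
Per group compute: ROUND(AVG(amount), 2), MIN(qty).
  active: ids {16, 19, 33} → ROUND(AVG(amount), 2)=244, MIN(qty)=1
  closed: ids {13, 21, 22, 32, 37} → ROUND(AVG(amount), 2)=121.4, MIN(qty)=1
  draft: ids {10, 28} → ROUND(AVG(amount), 2)=92.5, MIN(qty)=4
  paid: ids {18, 35} → ROUND(AVG(amount), 2)=37, MIN(qty)=5

active | 244 | 1 ; closed | 121.4 | 1 ; draft | 92.5 | 4 ; paid | 37 | 5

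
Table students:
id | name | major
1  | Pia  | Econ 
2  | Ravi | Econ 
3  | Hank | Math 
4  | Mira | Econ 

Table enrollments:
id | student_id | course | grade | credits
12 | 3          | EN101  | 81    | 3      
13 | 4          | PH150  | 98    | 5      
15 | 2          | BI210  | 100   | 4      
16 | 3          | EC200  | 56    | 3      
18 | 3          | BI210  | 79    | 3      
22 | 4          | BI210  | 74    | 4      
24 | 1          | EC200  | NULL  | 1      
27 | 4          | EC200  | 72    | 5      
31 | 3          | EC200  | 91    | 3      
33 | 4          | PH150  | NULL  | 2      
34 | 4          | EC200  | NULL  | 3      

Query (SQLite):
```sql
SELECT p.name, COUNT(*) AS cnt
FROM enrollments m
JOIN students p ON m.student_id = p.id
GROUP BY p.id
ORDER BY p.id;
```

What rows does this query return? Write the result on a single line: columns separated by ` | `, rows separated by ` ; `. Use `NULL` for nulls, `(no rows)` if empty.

Pia | 1 ; Ravi | 1 ; Hank | 4 ; Mira | 5

Join each enrollments row to its students via student_id.
Group joined rows by students.id; compute COUNT(*) per group.
  1: ids {24} → COUNT(*)=1
  2: ids {15} → COUNT(*)=1
  3: ids {12, 16, 18, 31} → COUNT(*)=4
  4: ids {13, 22, 27, 33, 34} → COUNT(*)=5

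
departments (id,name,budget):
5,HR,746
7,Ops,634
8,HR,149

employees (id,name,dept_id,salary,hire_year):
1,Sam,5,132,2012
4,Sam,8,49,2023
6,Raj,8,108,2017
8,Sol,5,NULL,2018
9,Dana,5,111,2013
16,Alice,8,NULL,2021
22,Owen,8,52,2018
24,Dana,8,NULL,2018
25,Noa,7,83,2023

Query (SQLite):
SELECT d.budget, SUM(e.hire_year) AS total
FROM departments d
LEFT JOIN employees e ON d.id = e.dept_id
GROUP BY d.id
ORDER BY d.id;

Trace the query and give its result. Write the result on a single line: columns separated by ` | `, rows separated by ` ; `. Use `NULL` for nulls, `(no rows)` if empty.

746 | 6043 ; 634 | 2023 ; 149 | 10097

LEFT JOIN keeps every departments row; unmatched ones get NULL for employees columns.
Group by departments.id and compute SUM(e.hire_year). SUM over an all-NULL group is NULL.
  5: ids {1, 8, 9} → SUM(e.hire_year)=6043
  7: ids {25} → SUM(e.hire_year)=2023
  8: ids {4, 6, 16, 22, 24} → SUM(e.hire_year)=10097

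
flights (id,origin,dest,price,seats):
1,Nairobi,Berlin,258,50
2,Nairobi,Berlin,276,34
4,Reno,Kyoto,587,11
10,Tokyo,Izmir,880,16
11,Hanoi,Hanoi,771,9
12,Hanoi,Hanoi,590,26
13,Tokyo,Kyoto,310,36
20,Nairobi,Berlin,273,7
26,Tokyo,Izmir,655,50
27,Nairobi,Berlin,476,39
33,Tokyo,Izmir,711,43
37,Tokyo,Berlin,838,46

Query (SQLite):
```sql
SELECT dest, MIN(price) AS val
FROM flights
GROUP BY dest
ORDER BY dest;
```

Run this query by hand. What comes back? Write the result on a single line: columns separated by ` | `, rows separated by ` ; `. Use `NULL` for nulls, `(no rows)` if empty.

Partition flights by dest; compute MIN(price) within each group.
  Berlin: ids {1, 2, 20, 27, 37} → MIN(price)=258
  Hanoi: ids {11, 12} → MIN(price)=590
  Izmir: ids {10, 26, 33} → MIN(price)=655
  Kyoto: ids {4, 13} → MIN(price)=310

Berlin | 258 ; Hanoi | 590 ; Izmir | 655 ; Kyoto | 310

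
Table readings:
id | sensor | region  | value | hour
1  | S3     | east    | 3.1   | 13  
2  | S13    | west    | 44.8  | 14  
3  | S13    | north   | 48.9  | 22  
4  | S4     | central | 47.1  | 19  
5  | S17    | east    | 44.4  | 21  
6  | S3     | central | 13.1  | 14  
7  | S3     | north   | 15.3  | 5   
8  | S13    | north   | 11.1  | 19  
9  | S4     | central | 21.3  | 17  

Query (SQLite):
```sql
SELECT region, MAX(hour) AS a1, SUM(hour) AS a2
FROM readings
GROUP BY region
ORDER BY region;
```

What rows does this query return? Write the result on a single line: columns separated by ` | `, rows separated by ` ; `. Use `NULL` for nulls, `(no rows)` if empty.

Group readings by region.
Per group compute: MAX(hour), SUM(hour).
  central: ids {4, 6, 9} → MAX(hour)=19, SUM(hour)=50
  east: ids {1, 5} → MAX(hour)=21, SUM(hour)=34
  north: ids {3, 7, 8} → MAX(hour)=22, SUM(hour)=46
  west: ids {2} → MAX(hour)=14, SUM(hour)=14

central | 19 | 50 ; east | 21 | 34 ; north | 22 | 46 ; west | 14 | 14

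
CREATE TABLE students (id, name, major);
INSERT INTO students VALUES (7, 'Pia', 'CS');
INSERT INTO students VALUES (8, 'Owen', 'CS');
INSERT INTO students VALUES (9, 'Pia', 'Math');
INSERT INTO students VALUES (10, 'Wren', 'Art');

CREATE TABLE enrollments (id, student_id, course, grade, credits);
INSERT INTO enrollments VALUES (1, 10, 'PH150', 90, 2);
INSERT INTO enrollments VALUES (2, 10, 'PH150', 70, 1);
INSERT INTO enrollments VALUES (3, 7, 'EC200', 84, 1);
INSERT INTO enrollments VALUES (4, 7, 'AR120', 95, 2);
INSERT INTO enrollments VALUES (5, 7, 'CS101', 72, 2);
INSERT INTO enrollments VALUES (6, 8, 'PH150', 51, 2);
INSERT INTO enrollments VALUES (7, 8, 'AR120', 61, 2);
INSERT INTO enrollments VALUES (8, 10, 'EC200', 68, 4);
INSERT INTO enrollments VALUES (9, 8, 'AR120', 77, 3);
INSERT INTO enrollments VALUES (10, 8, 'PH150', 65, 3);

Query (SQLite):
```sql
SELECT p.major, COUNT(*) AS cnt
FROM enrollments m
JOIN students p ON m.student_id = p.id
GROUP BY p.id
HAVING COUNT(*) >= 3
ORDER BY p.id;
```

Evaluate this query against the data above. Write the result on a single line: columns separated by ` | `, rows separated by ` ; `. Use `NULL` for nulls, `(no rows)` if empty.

CS | 3 ; CS | 4 ; Art | 3

Join each enrollments row to its students via student_id.
Group joined rows by students.id; compute COUNT(*) per group.
HAVING: keep groups with count ≥ 3.
  7: ids {3, 4, 5} → COUNT(*)=3
  8: ids {6, 7, 9, 10} → COUNT(*)=4
  10: ids {1, 2, 8} → COUNT(*)=3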